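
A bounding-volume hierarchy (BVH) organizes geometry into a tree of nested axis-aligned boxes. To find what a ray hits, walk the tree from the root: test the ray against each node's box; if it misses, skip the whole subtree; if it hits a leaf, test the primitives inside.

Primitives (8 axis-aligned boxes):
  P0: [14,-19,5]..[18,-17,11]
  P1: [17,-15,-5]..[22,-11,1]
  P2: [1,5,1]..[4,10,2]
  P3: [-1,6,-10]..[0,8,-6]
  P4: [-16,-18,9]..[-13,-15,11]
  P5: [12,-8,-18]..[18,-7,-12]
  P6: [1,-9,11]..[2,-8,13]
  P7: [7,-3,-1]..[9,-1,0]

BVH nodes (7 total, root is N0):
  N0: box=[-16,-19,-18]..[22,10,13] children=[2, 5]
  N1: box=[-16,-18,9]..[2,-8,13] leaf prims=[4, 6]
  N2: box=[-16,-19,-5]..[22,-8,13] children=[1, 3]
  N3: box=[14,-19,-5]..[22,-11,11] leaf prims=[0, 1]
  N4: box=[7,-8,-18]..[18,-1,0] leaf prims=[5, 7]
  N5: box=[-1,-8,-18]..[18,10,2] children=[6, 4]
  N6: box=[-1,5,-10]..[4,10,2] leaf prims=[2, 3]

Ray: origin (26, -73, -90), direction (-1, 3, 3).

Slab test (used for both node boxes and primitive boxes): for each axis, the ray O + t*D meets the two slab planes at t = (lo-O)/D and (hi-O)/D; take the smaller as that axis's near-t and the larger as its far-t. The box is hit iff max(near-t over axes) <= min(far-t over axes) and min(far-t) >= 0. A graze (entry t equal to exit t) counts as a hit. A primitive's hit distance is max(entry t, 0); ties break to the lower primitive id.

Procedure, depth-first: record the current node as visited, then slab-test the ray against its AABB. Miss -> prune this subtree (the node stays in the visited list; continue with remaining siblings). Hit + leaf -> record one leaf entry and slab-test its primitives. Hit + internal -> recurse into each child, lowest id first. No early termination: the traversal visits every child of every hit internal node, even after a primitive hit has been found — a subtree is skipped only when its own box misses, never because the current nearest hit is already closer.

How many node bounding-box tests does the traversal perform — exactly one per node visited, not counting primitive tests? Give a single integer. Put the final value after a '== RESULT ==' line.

Traverse from the root:
N0 x:[4,42] y:[18,83/3] z:[24,103/3] -> hit [24,83/3], descend [2, 5]
  N2 x:[4,42] y:[18,65/3] z:[85/3,103/3] -> miss, prune
  N5 x:[8,27] y:[65/3,83/3] z:[24,92/3] -> hit [24,27], descend [4, 6]
    N4 x:[8,19] y:[65/3,24] z:[24,30] -> miss, prune
    N6 x:[22,27] y:[26,83/3] z:[80/3,92/3] -> hit [80/3,27] leaf, test {P2(miss), P3@t=80/3}

order=[0, 2, 5, 4, 6]  |boxes|=5  |leaves|=1  hit=P3

== RESULT ==
5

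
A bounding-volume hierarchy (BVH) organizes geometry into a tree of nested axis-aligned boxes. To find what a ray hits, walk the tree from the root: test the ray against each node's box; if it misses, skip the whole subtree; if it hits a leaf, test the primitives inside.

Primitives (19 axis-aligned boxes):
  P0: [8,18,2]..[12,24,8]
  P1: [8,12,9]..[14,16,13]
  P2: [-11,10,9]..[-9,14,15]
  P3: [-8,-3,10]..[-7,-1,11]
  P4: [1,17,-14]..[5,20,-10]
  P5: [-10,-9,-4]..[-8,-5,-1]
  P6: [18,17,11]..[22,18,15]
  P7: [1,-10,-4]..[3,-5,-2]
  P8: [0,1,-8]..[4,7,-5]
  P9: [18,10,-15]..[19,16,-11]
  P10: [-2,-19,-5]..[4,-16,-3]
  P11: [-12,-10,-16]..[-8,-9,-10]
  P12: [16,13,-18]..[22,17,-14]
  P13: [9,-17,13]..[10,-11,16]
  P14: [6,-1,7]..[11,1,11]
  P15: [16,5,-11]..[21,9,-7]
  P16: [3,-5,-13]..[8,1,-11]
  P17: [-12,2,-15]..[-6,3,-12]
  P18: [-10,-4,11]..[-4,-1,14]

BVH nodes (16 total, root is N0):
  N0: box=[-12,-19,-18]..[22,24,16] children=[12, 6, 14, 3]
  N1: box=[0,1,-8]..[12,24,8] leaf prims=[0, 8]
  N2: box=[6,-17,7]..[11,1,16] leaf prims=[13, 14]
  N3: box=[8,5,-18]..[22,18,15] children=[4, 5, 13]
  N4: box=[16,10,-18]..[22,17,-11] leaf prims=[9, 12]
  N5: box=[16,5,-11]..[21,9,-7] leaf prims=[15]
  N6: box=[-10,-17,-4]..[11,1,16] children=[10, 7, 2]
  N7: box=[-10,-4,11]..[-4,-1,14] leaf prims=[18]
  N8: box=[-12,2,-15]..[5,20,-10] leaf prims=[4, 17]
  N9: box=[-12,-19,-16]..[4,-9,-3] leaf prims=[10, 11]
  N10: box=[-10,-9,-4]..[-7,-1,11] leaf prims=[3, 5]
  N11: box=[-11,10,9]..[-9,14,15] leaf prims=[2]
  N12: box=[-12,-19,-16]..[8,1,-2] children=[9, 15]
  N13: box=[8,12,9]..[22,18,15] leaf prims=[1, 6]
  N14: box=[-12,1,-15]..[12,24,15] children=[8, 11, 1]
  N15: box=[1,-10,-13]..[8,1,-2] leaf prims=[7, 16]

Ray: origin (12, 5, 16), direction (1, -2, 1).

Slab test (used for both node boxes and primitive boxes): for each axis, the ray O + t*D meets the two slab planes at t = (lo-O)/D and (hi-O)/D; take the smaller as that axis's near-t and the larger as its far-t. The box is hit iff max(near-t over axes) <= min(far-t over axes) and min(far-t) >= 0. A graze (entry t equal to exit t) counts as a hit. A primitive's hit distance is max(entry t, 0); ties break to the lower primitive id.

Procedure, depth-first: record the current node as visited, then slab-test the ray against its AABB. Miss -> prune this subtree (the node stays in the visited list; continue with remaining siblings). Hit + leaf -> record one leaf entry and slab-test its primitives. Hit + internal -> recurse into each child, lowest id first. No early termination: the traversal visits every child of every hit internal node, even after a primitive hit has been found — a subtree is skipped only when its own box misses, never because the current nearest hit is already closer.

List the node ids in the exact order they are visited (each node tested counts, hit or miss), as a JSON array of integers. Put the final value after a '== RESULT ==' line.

Trace the traversal:
N0 x:[-24,10] y:[-19/2,12] z:[-34,0] -> hit [-19/2,0], descend [3, 6, 12, 14]
  N3 x:[-4,10] y:[-13/2,0] z:[-34,-1] -> miss, prune
  N6 x:[-22,-1] y:[2,11] z:[-20,0] -> miss, prune
  N12 x:[-24,-4] y:[2,12] z:[-32,-18] -> miss, prune
  N14 x:[-24,0] y:[-19/2,2] z:[-31,-1] -> miss, prune

5 AABB tests over nodes [0, 3, 6, 12, 14]; 0 leaves entered; closest miss.

== RESULT ==
[0, 3, 6, 12, 14]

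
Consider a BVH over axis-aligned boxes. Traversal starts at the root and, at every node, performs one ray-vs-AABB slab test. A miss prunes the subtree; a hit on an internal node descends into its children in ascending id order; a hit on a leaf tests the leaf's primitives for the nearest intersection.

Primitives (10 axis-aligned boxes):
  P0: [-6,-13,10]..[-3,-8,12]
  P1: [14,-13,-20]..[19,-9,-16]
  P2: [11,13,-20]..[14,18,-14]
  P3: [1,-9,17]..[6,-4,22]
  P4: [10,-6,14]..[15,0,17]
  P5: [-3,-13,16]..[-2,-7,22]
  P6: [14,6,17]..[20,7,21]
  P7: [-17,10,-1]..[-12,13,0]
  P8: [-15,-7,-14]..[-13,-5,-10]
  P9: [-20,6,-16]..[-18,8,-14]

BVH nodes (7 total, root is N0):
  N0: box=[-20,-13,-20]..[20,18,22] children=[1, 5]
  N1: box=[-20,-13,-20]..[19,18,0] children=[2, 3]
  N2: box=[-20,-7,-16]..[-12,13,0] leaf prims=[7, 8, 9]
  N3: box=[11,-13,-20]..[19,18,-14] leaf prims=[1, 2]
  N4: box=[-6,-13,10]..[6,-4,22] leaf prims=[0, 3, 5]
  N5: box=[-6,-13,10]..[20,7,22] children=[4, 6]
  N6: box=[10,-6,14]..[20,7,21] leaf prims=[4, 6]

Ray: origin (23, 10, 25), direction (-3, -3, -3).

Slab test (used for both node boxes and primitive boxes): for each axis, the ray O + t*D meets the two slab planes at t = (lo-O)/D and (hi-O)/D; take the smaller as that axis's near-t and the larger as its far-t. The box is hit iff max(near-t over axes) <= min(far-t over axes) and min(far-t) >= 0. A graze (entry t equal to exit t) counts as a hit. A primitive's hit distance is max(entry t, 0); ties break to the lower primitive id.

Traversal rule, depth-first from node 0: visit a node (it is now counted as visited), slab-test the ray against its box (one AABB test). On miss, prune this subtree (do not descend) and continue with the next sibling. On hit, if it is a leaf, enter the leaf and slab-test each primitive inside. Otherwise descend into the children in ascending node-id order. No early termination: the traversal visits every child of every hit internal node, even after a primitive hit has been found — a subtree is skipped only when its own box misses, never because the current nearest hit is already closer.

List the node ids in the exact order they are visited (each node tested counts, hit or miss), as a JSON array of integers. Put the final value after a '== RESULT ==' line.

Walk:
N0 x:[1,43/3] y:[-8/3,23/3] z:[1,15] -> hit [1,23/3], descend [1, 5]
  N1 x:[4/3,43/3] y:[-8/3,23/3] z:[25/3,15] -> miss, prune
  N5 x:[1,29/3] y:[1,23/3] z:[1,5] -> hit [1,5], descend [4, 6]
    N4 x:[17/3,29/3] y:[14/3,23/3] z:[1,5] -> miss, prune
    N6 x:[1,13/3] y:[1,16/3] z:[4/3,11/3] -> hit [4/3,11/3] leaf, test {P4@t=10/3, P6@t=4/3}

order=[0, 1, 5, 4, 6]  |boxes|=5  |leaves|=1  hit=P6

== RESULT ==
[0, 1, 5, 4, 6]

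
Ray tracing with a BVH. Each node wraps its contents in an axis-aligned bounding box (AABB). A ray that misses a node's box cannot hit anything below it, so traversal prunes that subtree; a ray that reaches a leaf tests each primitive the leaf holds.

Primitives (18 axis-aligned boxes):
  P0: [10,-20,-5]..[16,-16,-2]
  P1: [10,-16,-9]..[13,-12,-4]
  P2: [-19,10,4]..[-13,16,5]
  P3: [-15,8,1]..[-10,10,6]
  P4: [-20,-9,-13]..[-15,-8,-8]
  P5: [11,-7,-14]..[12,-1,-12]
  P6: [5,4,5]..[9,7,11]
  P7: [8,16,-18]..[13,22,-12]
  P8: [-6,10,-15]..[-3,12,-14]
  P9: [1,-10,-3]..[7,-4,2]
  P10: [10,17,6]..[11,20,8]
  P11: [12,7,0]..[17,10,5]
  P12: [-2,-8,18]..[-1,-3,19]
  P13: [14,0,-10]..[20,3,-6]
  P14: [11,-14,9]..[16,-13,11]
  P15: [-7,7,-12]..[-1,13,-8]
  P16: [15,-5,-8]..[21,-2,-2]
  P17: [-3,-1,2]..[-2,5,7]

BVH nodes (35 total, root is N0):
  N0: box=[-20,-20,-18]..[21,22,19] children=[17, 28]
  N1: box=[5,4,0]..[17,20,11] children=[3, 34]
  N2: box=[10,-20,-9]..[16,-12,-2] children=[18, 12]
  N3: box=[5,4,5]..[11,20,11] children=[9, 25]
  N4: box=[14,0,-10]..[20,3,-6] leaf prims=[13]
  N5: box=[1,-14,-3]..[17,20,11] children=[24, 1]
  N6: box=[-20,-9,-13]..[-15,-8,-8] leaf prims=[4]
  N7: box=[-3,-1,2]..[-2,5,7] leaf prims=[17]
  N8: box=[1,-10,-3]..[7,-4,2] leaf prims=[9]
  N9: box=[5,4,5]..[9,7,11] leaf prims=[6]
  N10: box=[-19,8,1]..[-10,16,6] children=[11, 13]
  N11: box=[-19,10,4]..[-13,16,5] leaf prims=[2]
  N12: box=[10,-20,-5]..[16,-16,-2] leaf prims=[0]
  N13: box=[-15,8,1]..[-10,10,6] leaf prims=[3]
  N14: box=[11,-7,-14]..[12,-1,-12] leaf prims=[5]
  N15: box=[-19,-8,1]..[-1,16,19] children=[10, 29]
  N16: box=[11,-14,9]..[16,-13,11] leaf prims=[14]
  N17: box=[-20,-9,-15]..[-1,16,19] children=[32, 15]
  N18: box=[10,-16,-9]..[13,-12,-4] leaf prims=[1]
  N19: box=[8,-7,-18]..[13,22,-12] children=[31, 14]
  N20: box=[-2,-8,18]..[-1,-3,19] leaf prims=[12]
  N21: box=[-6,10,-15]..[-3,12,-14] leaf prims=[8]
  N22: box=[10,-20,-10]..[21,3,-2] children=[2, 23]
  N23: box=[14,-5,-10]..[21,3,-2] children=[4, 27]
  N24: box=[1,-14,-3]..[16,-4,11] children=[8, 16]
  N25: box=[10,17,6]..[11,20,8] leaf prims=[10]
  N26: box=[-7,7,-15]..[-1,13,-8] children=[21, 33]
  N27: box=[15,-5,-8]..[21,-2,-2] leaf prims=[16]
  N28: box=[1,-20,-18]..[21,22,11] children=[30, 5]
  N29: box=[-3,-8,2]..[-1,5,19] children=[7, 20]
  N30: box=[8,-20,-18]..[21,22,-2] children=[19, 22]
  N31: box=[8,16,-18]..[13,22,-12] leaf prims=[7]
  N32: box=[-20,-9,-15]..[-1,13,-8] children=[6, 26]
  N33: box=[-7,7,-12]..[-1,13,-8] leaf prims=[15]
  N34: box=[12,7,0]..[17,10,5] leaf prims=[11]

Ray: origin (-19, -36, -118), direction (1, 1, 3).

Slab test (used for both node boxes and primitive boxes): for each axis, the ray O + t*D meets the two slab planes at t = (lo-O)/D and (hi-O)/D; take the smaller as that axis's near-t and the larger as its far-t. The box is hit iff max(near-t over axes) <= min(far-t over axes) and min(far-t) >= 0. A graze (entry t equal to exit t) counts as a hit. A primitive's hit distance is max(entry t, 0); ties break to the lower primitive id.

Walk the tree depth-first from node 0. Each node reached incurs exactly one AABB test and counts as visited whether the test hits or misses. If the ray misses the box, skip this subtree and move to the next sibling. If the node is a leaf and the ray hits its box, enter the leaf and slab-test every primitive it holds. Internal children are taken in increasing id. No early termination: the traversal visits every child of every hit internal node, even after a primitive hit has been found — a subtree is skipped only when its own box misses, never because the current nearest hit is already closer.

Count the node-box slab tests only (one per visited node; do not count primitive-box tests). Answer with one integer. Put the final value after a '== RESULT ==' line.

Walk:
N0 x:[-1,40] y:[16,58] z:[100/3,137/3] -> hit [100/3,40], descend [17, 28]
  N17 x:[-1,18] y:[27,52] z:[103/3,137/3] -> miss, prune
  N28 x:[20,40] y:[16,58] z:[100/3,43] -> hit [100/3,40], descend [5, 30]
    N5 x:[20,36] y:[22,56] z:[115/3,43] -> miss, prune
    N30 x:[27,40] y:[16,58] z:[100/3,116/3] -> hit [100/3,116/3], descend [19, 22]
      N19 x:[27,32] y:[29,58] z:[100/3,106/3] -> miss, prune
      N22 x:[29,40] y:[16,39] z:[36,116/3] -> hit [36,116/3], descend [2, 23]
        N2 x:[29,35] y:[16,24] z:[109/3,116/3] -> miss, prune
        N23 x:[33,40] y:[31,39] z:[36,116/3] -> hit [36,116/3], descend [4, 27]
          N4 x:[33,39] y:[36,39] z:[36,112/3] -> hit [36,112/3] leaf, test {P13@t=36}
          N27 x:[34,40] y:[31,34] z:[110/3,116/3] -> miss, prune

11 AABB tests over nodes [0, 17, 28, 5, 30, 19, 22, 2, 23, 4, 27]; 1 leaf entered; closest P13.

== RESULT ==
11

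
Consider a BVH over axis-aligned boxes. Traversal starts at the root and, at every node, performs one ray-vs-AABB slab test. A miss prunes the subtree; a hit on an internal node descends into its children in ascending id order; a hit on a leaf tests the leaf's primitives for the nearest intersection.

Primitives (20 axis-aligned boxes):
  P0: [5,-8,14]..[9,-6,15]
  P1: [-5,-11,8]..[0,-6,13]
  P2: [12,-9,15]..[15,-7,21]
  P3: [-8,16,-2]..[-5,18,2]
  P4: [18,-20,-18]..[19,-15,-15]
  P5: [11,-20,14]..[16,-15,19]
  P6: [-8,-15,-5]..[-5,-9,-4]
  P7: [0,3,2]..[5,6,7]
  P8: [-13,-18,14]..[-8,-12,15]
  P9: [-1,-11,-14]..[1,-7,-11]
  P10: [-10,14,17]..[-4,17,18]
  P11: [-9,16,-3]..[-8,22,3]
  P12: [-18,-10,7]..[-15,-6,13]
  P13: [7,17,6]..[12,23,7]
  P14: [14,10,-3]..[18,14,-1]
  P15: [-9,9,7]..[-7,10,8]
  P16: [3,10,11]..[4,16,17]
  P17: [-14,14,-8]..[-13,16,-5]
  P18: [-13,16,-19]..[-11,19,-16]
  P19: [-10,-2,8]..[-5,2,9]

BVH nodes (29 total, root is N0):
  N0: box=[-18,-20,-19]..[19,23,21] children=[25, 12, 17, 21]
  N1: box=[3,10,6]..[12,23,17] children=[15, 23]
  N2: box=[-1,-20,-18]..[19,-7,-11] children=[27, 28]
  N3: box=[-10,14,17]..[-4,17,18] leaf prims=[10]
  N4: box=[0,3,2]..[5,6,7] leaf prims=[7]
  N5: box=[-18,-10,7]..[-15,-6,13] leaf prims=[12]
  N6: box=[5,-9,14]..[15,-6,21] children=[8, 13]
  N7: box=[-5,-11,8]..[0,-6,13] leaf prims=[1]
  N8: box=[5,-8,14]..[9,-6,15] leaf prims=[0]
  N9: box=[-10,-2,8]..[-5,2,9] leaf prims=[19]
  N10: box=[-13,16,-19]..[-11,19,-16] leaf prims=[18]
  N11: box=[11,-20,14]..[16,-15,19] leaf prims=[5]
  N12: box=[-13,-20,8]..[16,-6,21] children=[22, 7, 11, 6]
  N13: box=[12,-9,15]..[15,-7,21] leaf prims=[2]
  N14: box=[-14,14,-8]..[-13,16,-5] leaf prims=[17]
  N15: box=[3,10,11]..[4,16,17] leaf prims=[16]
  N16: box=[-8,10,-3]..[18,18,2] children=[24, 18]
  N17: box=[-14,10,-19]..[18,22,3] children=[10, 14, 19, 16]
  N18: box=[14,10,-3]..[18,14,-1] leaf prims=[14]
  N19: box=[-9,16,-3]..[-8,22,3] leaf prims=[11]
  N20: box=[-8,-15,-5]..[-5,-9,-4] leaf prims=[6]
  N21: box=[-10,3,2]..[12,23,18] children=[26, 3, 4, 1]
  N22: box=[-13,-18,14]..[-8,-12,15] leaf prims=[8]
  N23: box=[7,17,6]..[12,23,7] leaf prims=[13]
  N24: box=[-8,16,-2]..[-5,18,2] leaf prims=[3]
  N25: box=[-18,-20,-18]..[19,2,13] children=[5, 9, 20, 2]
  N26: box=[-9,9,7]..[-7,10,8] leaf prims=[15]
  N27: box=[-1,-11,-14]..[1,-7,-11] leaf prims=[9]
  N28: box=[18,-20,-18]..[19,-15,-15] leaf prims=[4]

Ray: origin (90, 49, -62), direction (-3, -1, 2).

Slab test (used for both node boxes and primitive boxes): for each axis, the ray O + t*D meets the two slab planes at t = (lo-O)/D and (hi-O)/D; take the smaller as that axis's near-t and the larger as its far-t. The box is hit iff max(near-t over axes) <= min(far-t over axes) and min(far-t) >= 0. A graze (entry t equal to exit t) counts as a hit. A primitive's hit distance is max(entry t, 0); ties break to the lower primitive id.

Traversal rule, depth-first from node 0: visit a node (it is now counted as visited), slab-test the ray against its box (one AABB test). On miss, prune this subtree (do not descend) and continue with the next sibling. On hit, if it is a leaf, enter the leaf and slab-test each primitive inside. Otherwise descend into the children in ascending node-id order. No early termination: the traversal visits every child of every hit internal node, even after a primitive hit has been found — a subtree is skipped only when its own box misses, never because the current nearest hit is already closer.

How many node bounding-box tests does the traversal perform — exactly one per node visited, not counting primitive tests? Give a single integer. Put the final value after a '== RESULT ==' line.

Walk:
N0 x:[71/3,36] y:[26,69] z:[43/2,83/2] -> hit [26,36], descend [12, 17, 21, 25]
  N12 x:[74/3,103/3] y:[55,69] z:[35,83/2] -> miss, prune
  N17 x:[24,104/3] y:[27,39] z:[43/2,65/2] -> hit [27,65/2], descend [10, 14, 16, 19]
    N10 x:[101/3,103/3] y:[30,33] z:[43/2,23] -> miss, prune
    N14 x:[103/3,104/3] y:[33,35] z:[27,57/2] -> miss, prune
    N16 x:[24,98/3] y:[31,39] z:[59/2,32] -> hit [31,32], descend [18, 24]
      N18 x:[24,76/3] y:[35,39] z:[59/2,61/2] -> miss, prune
      N24 x:[95/3,98/3] y:[31,33] z:[30,32] -> hit [95/3,32] leaf, test {P3@t=95/3}
    N19 x:[98/3,33] y:[27,33] z:[59/2,65/2] -> miss, prune
  N21 x:[26,100/3] y:[26,46] z:[32,40] -> hit [32,100/3], descend [1, 3, 4, 26]
    N1 x:[26,29] y:[26,39] z:[34,79/2] -> miss, prune
    N3 x:[94/3,100/3] y:[32,35] z:[79/2,40] -> miss, prune
    N4 x:[85/3,30] y:[43,46] z:[32,69/2] -> miss, prune
    N26 x:[97/3,33] y:[39,40] z:[69/2,35] -> miss, prune
  N25 x:[71/3,36] y:[47,69] z:[22,75/2] -> miss, prune

Visited [0, 12, 17, 10, 14, 16, 18, 24, 19, 21, 1, 3, 4, 26, 25]. Tests: 15 box, 1 leaf. Nearest: P3.

== RESULT ==
15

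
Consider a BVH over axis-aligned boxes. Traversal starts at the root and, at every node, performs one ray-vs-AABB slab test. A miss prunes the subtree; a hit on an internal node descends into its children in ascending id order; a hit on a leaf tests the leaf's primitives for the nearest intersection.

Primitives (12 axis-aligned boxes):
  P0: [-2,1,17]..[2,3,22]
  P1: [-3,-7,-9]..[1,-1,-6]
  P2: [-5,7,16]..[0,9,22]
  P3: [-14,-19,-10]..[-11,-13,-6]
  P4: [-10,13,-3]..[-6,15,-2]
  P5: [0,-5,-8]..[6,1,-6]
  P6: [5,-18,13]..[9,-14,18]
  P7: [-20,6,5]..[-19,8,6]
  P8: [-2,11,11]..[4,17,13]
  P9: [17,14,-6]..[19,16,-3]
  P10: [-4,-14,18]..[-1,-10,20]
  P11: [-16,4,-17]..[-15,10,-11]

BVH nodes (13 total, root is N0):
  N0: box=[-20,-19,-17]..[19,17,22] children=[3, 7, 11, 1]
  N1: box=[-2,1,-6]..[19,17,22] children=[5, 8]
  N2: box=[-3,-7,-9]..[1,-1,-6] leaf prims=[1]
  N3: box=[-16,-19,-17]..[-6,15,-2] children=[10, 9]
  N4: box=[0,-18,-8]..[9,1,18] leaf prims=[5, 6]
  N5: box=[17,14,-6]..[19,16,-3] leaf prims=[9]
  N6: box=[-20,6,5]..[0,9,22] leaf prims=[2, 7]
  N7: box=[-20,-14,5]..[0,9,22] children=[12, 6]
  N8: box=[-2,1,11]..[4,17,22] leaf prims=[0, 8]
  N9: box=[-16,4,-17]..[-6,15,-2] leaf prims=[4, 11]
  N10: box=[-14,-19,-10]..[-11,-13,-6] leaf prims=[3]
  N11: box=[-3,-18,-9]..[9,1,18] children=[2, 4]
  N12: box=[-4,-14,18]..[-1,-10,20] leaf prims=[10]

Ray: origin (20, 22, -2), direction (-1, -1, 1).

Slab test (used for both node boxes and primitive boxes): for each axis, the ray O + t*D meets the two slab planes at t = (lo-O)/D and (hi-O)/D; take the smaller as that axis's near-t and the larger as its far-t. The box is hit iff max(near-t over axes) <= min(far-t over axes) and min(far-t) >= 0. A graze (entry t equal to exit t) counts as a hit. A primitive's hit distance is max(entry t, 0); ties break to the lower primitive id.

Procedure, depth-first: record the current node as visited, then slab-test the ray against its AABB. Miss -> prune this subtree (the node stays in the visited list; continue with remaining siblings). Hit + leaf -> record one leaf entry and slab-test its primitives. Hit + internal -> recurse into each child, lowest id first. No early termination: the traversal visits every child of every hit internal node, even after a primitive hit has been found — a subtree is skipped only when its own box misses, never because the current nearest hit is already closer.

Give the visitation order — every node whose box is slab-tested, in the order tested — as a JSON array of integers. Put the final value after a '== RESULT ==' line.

Walk:
N0 x:[1,40] y:[5,41] z:[-15,24] -> hit [5,24], descend [1, 3, 7, 11]
  N1 x:[1,22] y:[5,21] z:[-4,24] -> hit [5,21], descend [5, 8]
    N5 x:[1,3] y:[6,8] z:[-4,-1] -> miss, prune
    N8 x:[16,22] y:[5,21] z:[13,24] -> hit [16,21] leaf, test {P0@t=19, P8(miss)}
  N3 x:[26,36] y:[7,41] z:[-15,0] -> miss, prune
  N7 x:[20,40] y:[13,36] z:[7,24] -> hit [20,24], descend [6, 12]
    N6 x:[20,40] y:[13,16] z:[7,24] -> miss, prune
    N12 x:[21,24] y:[32,36] z:[20,22] -> miss, prune
  N11 x:[11,23] y:[21,40] z:[-7,20] -> miss, prune

Visited [0, 1, 5, 8, 3, 7, 6, 12, 11]. Tests: 9 box, 1 leaf. Nearest: P0.

== RESULT ==
[0, 1, 5, 8, 3, 7, 6, 12, 11]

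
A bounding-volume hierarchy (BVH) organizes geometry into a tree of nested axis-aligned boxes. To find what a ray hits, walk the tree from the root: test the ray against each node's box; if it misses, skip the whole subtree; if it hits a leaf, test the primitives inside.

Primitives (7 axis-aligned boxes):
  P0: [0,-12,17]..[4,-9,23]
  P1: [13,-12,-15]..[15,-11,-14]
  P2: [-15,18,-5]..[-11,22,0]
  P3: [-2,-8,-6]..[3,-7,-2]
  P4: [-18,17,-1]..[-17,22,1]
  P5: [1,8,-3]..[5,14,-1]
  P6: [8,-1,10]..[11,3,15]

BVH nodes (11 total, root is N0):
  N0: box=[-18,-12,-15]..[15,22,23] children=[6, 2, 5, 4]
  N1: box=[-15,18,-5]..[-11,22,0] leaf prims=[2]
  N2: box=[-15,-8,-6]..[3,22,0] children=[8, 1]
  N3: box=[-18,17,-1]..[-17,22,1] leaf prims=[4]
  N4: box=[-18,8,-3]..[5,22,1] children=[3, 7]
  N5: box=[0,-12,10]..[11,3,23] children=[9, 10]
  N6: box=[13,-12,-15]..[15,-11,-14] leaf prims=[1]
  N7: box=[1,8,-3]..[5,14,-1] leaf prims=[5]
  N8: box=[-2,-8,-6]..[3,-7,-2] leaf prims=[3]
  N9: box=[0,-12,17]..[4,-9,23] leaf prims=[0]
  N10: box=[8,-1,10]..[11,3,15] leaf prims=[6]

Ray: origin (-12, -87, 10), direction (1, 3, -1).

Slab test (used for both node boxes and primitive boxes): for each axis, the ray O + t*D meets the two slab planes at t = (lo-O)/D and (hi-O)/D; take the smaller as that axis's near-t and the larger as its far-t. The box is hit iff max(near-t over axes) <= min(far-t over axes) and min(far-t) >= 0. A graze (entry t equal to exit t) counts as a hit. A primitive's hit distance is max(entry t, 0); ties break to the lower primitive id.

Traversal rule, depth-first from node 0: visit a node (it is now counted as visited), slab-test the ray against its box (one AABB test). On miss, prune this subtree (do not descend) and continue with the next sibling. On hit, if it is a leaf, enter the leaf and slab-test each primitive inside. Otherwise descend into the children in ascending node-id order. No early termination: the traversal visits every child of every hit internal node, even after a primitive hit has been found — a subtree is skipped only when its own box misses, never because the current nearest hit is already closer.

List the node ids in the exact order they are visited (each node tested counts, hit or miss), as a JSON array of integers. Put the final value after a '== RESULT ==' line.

Trace the traversal:
N0 x:[-6,27] y:[25,109/3] z:[-13,25] -> hit [25,25], descend [2, 4, 5, 6]
  N2 x:[-3,15] y:[79/3,109/3] z:[10,16] -> miss, prune
  N4 x:[-6,17] y:[95/3,109/3] z:[9,13] -> miss, prune
  N5 x:[12,23] y:[25,30] z:[-13,0] -> miss, prune
  N6 x:[25,27] y:[25,76/3] z:[24,25] -> hit [25,25] leaf, test {P1@t=25}

order=[0, 2, 4, 5, 6]  |boxes|=5  |leaves|=1  hit=P1

== RESULT ==
[0, 2, 4, 5, 6]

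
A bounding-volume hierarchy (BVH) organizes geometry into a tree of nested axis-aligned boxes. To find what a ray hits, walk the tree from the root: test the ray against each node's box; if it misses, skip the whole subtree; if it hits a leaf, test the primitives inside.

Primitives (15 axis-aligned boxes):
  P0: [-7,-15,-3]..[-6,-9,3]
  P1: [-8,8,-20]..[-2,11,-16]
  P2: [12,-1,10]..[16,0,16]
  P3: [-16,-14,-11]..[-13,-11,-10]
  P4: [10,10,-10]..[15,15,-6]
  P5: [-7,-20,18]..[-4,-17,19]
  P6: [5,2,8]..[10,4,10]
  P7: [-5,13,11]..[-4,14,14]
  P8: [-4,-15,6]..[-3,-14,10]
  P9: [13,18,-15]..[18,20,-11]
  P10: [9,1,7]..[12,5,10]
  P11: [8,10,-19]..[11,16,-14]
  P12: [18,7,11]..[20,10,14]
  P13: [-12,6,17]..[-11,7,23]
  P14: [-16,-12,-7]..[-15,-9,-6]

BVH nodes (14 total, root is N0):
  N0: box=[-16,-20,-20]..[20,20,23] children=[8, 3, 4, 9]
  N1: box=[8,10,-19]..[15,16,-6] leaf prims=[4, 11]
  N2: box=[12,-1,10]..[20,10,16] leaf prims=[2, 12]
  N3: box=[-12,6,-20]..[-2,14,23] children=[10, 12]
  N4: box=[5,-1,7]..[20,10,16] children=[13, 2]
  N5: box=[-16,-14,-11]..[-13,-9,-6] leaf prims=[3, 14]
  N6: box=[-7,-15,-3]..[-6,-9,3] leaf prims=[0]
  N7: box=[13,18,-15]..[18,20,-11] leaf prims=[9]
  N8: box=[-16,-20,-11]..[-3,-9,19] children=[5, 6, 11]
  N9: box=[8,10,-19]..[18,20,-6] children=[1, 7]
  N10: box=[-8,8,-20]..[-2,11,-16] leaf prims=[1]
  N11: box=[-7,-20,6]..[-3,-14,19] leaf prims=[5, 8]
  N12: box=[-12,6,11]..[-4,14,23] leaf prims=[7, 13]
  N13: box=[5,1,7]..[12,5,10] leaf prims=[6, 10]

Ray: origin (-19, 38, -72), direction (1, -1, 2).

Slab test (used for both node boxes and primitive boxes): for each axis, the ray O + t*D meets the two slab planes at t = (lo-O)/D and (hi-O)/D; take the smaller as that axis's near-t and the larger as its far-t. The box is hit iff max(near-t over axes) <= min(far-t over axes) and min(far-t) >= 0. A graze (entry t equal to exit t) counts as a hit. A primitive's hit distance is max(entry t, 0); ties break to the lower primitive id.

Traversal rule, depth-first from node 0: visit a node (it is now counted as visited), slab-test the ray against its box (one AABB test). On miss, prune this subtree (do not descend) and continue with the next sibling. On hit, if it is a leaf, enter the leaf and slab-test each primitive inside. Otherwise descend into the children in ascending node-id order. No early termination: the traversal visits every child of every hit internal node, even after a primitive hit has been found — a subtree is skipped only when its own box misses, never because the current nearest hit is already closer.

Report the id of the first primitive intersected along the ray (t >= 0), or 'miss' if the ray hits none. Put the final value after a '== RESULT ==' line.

Traverse from the root:
N0 x:[3,39] y:[18,58] z:[26,95/2] -> hit [26,39], descend [3, 4, 8, 9]
  N3 x:[7,17] y:[24,32] z:[26,95/2] -> miss, prune
  N4 x:[24,39] y:[28,39] z:[79/2,44] -> miss, prune
  N8 x:[3,16] y:[47,58] z:[61/2,91/2] -> miss, prune
  N9 x:[27,37] y:[18,28] z:[53/2,33] -> hit [27,28], descend [1, 7]
    N1 x:[27,34] y:[22,28] z:[53/2,33] -> hit [27,28] leaf, test {P4(miss), P11@t=27}
    N7 x:[32,37] y:[18,20] z:[57/2,61/2] -> miss, prune

Visited [0, 3, 4, 8, 9, 1, 7]. Tests: 7 box, 1 leaf. Nearest: P11.

== RESULT ==
11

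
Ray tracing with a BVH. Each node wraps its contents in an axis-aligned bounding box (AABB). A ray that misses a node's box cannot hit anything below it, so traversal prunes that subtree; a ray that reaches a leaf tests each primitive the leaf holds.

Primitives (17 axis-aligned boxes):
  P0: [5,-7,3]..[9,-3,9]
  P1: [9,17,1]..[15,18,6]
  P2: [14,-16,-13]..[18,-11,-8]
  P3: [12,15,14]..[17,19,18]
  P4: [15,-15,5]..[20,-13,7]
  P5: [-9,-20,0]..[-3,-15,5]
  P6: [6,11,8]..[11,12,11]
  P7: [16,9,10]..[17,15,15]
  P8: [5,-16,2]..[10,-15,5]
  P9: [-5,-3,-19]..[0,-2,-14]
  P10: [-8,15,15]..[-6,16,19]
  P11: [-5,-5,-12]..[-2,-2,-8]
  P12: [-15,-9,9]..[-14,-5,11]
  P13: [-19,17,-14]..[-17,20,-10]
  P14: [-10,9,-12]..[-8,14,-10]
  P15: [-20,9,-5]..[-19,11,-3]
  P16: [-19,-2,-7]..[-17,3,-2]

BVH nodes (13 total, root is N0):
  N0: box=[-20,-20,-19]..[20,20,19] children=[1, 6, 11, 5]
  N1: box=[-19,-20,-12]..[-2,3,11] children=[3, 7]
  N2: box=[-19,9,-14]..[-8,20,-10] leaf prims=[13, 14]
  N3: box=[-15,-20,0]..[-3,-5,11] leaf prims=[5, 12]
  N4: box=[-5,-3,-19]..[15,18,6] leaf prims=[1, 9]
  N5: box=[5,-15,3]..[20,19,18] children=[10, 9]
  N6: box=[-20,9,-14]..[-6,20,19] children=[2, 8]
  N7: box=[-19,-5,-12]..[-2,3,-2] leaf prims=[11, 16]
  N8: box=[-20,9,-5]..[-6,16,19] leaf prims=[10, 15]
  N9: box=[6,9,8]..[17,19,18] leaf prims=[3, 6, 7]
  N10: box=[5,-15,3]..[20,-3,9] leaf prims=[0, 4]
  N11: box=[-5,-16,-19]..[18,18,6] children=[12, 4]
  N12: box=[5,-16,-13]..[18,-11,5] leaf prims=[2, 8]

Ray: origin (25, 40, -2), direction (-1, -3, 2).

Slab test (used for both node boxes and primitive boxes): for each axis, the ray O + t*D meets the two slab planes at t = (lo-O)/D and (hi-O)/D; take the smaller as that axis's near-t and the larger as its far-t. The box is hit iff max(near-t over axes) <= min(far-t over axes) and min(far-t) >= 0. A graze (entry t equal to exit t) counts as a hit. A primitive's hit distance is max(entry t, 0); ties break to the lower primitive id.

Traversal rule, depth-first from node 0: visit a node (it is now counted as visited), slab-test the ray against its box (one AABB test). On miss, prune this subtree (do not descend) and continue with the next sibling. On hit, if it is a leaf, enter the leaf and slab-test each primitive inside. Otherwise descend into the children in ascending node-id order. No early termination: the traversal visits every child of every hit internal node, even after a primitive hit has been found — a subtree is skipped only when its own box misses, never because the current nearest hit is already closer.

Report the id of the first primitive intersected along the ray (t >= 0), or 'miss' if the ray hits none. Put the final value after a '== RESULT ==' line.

Trace the traversal:
N0 x:[5,45] y:[20/3,20] z:[-17/2,21/2] -> hit [20/3,21/2], descend [1, 5, 6, 11]
  N1 x:[27,44] y:[37/3,20] z:[-5,13/2] -> miss, prune
  N5 x:[5,20] y:[7,55/3] z:[5/2,10] -> hit [7,10], descend [9, 10]
    N9 x:[8,19] y:[7,31/3] z:[5,10] -> hit [8,10] leaf, test {P3@t=8, P6(miss), P7@t=25/3}
    N10 x:[5,20] y:[43/3,55/3] z:[5/2,11/2] -> miss, prune
  N6 x:[31,45] y:[20/3,31/3] z:[-6,21/2] -> miss, prune
  N11 x:[7,30] y:[22/3,56/3] z:[-17/2,4] -> miss, prune

Visited [0, 1, 5, 9, 10, 6, 11]. Tests: 7 box, 1 leaf. Nearest: P3.

== RESULT ==
3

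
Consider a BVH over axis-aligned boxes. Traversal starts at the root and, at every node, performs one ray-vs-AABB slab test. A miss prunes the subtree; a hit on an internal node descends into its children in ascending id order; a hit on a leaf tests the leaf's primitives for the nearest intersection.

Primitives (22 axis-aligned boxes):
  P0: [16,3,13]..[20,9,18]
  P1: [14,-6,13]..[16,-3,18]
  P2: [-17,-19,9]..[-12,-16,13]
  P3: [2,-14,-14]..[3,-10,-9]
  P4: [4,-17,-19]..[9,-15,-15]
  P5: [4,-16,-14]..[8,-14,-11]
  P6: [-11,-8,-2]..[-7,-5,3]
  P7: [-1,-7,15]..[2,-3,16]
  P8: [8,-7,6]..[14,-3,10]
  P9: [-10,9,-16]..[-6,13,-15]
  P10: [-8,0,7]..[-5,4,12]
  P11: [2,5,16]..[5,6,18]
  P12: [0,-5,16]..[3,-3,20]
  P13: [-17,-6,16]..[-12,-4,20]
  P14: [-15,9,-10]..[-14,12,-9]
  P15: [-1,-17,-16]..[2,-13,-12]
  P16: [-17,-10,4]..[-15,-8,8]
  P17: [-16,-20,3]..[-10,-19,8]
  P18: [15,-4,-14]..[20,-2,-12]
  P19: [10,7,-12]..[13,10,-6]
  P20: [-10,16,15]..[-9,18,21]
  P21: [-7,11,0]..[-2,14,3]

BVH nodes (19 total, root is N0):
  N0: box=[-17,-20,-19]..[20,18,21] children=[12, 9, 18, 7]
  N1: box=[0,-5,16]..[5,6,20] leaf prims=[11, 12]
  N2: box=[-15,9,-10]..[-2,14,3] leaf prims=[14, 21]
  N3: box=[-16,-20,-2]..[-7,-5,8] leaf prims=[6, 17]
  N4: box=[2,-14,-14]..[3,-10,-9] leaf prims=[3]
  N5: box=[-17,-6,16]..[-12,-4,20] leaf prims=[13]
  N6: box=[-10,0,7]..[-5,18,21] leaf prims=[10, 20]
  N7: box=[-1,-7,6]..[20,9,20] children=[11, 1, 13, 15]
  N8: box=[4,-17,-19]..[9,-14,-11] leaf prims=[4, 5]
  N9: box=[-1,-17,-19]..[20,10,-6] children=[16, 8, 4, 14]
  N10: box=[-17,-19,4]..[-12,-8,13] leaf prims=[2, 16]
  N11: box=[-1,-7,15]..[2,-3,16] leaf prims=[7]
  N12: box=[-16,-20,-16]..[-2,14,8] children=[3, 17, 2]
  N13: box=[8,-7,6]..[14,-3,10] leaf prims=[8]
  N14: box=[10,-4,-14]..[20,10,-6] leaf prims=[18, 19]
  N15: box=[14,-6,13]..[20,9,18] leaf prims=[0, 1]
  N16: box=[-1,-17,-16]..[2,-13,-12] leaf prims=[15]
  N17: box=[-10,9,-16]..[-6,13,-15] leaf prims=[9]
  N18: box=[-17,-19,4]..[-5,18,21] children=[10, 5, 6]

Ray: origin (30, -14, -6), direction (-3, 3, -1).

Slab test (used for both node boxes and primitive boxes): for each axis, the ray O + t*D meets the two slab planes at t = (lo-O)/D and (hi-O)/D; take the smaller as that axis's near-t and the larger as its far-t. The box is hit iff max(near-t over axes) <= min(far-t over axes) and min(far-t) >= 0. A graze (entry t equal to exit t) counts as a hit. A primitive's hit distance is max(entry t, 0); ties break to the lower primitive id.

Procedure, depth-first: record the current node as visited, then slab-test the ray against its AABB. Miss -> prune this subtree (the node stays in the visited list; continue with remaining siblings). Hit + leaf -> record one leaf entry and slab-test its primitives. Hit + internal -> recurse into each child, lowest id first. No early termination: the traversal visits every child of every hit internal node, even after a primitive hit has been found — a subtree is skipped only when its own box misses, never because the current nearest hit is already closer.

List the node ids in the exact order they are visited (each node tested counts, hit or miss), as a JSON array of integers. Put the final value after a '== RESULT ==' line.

Trace the traversal:
N0 x:[10/3,47/3] y:[-2,32/3] z:[-27,13] -> hit [10/3,32/3], descend [7, 9, 12, 18]
  N7 x:[10/3,31/3] y:[7/3,23/3] z:[-26,-12] -> miss, prune
  N9 x:[10/3,31/3] y:[-1,8] z:[0,13] -> hit [10/3,8], descend [4, 8, 14, 16]
    N4 x:[9,28/3] y:[0,4/3] z:[3,8] -> miss, prune
    N8 x:[7,26/3] y:[-1,0] z:[5,13] -> miss, prune
    N14 x:[10/3,20/3] y:[10/3,8] z:[0,8] -> hit [10/3,20/3] leaf, test {P18(miss), P19(miss)}
    N16 x:[28/3,31/3] y:[-1,1/3] z:[6,10] -> miss, prune
  N12 x:[32/3,46/3] y:[-2,28/3] z:[-14,10] -> miss, prune
  N18 x:[35/3,47/3] y:[-5/3,32/3] z:[-27,-10] -> miss, prune

Summary -> nodes [0, 7, 9, 4, 8, 14, 16, 12, 18]; box-tests=9; leaf-entries=1; first=miss

== RESULT ==
[0, 7, 9, 4, 8, 14, 16, 12, 18]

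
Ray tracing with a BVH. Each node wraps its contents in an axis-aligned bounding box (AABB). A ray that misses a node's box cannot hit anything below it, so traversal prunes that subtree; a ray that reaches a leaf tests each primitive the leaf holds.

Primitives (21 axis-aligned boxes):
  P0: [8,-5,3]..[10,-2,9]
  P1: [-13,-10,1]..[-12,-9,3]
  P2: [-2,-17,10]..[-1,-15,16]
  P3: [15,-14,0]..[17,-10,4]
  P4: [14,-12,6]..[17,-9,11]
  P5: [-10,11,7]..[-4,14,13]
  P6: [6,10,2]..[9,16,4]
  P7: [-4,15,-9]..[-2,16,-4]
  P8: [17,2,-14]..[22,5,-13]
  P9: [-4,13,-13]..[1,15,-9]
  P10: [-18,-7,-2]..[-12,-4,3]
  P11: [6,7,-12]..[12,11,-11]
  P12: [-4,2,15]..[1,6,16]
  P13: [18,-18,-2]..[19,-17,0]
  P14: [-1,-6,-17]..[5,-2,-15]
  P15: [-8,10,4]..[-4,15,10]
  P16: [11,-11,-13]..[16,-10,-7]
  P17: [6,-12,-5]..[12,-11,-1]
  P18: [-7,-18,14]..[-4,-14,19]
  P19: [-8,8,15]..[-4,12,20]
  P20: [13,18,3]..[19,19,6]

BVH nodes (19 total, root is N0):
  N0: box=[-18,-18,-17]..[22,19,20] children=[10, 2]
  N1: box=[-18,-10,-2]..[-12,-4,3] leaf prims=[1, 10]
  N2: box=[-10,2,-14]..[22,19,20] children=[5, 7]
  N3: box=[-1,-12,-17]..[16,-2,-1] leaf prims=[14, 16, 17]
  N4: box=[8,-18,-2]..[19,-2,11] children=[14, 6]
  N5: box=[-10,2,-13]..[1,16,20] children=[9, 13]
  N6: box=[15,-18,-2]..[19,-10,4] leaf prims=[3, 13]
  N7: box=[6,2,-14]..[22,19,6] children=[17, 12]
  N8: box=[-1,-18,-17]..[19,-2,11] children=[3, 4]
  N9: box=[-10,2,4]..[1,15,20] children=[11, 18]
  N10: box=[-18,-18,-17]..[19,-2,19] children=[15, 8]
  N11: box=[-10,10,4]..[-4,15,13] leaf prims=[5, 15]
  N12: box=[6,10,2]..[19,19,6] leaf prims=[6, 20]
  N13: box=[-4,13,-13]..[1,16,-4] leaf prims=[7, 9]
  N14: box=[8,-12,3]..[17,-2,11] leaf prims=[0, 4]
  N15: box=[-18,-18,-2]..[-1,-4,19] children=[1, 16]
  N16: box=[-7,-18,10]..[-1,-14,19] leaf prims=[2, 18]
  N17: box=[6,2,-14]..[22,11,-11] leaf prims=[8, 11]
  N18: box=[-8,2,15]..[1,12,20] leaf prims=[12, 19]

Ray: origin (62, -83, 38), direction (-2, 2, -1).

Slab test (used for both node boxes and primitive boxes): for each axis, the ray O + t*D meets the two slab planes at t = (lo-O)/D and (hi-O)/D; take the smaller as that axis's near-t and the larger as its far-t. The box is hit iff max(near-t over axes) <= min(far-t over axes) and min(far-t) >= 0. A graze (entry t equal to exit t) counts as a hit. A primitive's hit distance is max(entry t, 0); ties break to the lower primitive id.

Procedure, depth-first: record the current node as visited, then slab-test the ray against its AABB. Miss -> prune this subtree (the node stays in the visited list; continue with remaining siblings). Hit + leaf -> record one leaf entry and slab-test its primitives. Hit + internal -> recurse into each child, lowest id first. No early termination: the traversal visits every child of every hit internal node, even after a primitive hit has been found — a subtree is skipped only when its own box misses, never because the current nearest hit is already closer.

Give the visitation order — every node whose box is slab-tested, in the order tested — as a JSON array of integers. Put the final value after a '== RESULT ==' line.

Walk:
N0 x:[20,40] y:[65/2,51] z:[18,55] -> hit [65/2,40], descend [2, 10]
  N2 x:[20,36] y:[85/2,51] z:[18,52] -> miss, prune
  N10 x:[43/2,40] y:[65/2,81/2] z:[19,55] -> hit [65/2,40], descend [8, 15]
    N8 x:[43/2,63/2] y:[65/2,81/2] z:[27,55] -> miss, prune
    N15 x:[63/2,40] y:[65/2,79/2] z:[19,40] -> hit [65/2,79/2], descend [1, 16]
      N1 x:[37,40] y:[73/2,79/2] z:[35,40] -> hit [37,79/2] leaf, test {P1@t=37, P10@t=38}
      N16 x:[63/2,69/2] y:[65/2,69/2] z:[19,28] -> miss, prune

Visited [0, 2, 10, 8, 15, 1, 16]. Tests: 7 box, 1 leaf. Nearest: P1.

== RESULT ==
[0, 2, 10, 8, 15, 1, 16]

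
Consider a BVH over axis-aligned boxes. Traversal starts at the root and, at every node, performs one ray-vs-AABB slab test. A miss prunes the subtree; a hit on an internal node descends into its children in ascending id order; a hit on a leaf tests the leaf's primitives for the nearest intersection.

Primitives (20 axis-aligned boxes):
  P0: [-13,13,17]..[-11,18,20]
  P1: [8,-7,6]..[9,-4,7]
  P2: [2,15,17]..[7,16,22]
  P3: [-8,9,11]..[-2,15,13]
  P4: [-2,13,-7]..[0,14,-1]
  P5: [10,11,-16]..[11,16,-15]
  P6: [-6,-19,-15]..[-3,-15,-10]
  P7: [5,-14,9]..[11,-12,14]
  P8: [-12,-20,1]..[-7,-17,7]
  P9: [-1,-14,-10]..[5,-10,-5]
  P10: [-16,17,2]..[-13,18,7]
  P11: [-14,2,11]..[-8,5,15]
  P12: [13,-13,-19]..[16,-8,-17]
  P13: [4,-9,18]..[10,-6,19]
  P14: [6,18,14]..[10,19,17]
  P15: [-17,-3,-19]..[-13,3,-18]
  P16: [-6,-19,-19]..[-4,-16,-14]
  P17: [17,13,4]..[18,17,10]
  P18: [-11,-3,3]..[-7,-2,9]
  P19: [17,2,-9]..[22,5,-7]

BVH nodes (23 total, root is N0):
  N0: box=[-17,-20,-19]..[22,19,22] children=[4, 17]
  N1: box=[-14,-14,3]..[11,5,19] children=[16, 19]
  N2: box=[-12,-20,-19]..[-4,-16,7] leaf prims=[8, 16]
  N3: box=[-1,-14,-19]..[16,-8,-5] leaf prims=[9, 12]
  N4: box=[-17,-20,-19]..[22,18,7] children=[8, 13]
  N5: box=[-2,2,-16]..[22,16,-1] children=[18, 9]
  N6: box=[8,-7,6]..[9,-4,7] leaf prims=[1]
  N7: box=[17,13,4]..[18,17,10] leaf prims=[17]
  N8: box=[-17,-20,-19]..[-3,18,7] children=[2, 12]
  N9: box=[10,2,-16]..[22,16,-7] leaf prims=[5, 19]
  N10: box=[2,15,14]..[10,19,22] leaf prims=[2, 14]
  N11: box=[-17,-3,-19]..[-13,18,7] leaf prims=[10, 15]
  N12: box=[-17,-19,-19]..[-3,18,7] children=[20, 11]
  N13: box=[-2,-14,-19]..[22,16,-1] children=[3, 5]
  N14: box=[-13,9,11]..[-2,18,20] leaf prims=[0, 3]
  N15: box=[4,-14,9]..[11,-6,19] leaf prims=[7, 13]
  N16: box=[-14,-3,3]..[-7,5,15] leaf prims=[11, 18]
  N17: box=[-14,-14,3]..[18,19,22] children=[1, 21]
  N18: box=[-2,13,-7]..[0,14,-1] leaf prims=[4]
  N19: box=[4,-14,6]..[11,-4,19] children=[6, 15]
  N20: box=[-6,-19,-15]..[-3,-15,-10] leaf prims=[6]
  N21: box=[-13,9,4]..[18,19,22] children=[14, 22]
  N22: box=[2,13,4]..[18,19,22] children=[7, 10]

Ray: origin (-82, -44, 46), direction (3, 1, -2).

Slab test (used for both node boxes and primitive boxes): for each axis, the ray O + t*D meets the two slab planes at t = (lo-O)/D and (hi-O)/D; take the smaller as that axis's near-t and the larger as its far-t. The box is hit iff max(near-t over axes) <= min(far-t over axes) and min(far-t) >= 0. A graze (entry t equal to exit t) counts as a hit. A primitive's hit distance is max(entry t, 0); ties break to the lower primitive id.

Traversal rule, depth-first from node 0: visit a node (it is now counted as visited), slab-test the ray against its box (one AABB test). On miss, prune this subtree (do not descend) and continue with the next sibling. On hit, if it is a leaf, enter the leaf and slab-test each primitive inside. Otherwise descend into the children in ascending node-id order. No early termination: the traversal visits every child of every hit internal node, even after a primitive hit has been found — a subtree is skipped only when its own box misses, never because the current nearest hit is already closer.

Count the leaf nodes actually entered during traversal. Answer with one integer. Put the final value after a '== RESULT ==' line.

Trace the traversal:
N0 x:[65/3,104/3] y:[24,63] z:[12,65/2] -> hit [24,65/2], descend [4, 17]
  N4 x:[65/3,104/3] y:[24,62] z:[39/2,65/2] -> hit [24,65/2], descend [8, 13]
    N8 x:[65/3,79/3] y:[24,62] z:[39/2,65/2] -> hit [24,79/3], descend [2, 12]
      N2 x:[70/3,26] y:[24,28] z:[39/2,65/2] -> hit [24,26] leaf, test {P8(miss), P16(miss)}
      N12 x:[65/3,79/3] y:[25,62] z:[39/2,65/2] -> hit [25,79/3], descend [11, 20]
        N11 x:[65/3,23] y:[41,62] z:[39/2,65/2] -> miss, prune
        N20 x:[76/3,79/3] y:[25,29] z:[28,61/2] -> miss, prune
    N13 x:[80/3,104/3] y:[30,60] z:[47/2,65/2] -> hit [30,65/2], descend [3, 5]
      N3 x:[27,98/3] y:[30,36] z:[51/2,65/2] -> hit [30,65/2] leaf, test {P9(miss), P12@t=95/3}
      N5 x:[80/3,104/3] y:[46,60] z:[47/2,31] -> miss, prune
  N17 x:[68/3,100/3] y:[30,63] z:[12,43/2] -> miss, prune

Summary -> nodes [0, 4, 8, 2, 12, 11, 20, 13, 3, 5, 17]; box-tests=11; leaf-entries=2; first=P12

== RESULT ==
2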